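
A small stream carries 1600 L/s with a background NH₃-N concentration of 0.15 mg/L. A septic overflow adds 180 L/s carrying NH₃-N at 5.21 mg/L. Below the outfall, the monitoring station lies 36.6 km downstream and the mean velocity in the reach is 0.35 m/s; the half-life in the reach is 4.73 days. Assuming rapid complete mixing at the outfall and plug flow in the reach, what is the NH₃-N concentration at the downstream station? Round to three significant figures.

Mass balance: C = (1600·0.1500 + 180.0·5.210) / 1780 = 1178/1780 = 0.6617 mg/L.
Travel time t = 36.6·1000 / 0.35 = 104600 s = 29.05 h.
Half-life 4.73 d → k = ln 2 / 4.73 = 0.1465 d⁻¹.
Decay over the reach: 0.6617·exp(−kt) = 0.6617·0.8375 = 0.5541 mg/L.

0.554 mg/L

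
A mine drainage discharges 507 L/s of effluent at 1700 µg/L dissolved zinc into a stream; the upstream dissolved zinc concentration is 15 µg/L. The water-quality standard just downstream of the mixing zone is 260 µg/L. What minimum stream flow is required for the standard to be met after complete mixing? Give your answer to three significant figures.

2980 L/s

Set C_mix = 260: (Q·15.00 + 507.0·1700) / (Q + 507.0) = 260
→ Q = 507.0·(1700 − 260)/(260 − 15.00) = 2980 L/s.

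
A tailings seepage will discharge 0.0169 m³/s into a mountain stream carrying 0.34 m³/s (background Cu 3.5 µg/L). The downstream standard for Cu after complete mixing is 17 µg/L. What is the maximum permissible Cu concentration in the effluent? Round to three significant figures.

At the limit, (Qr·Cr + Qe·Cₑ)/(Qr + Qe) = 17:
Cₑ = (0.3569·17 − 0.3400·3.500) / 0.01690 = 288.6 µg/L.

289 µg/L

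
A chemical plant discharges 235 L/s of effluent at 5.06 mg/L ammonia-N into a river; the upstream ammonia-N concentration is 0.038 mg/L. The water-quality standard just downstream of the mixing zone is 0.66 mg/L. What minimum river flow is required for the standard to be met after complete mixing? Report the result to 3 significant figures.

1660 L/s

Set C_mix = 0.66: (Q·0.03800 + 235.0·5.060) / (Q + 235.0) = 0.66
→ Q = 235.0·(5.060 − 0.66)/(0.66 − 0.03800) = 1662 L/s.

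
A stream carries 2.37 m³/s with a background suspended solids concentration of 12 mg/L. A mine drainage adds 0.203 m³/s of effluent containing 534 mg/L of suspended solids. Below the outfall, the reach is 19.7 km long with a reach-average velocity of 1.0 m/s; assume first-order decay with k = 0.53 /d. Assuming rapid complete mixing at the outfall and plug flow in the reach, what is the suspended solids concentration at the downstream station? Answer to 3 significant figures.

47.1 mg/L

Flow-weighted average: C = (2.370·12.00 + 0.2030·534.0) / 2.573 = 136.8/2.573 = 53.18 mg/L.
Travel time t = 19.7·1000 / 1.0 = 19700 s = 5.472 h.
First-order decay: C = 53.18·exp(−k·t) = 53.18·0.8862 = 47.13 mg/L.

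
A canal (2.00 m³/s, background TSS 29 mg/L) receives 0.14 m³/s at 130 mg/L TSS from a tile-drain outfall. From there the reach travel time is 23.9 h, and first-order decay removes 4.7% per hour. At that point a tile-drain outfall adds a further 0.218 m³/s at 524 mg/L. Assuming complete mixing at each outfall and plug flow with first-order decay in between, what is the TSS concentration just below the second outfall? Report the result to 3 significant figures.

After mixing, C = (2.000·29.00 + 0.1400·130.0) / 2.140 = 76.20/2.140 = 35.61 mg/L; combined flow 2.140 m³/s.
4.7%/h lost → k = −ln(1 − 0.047) = 0.04814 h⁻¹.
Applying C = C₀e^(−kt): 35.61 × 0.3165 = 11.27 mg/L.
At the second outfall, C = (2.140·11.27 + 0.2180·524.0) / (2.140 + 0.2180) = 58.67 mg/L.

58.7 mg/L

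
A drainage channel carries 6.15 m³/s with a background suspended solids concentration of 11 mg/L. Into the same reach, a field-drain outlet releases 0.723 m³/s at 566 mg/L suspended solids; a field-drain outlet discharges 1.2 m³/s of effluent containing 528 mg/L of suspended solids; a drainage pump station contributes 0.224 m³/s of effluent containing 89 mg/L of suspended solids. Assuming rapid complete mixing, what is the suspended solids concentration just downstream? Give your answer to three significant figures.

Flow-weighted average: C = (6.150·11.00 + 0.7230·566.0 + 1.200·528.0 + 0.2240·89.00) / 8.297 = 1130/8.297 = 136.2 mg/L.

136 mg/L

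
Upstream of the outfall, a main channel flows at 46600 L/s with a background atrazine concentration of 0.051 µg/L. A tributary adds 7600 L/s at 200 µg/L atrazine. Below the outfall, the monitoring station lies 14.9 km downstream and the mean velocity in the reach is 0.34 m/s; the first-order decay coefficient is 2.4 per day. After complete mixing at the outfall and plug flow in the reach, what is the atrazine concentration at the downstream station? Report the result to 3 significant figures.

Flow-weighted average: C = (46600·0.05100 + 7600·200.0) / 54200 = 1522000/54200 = 28.09 µg/L.
Travel time t = 14.9·1000 / 0.34 = 43820 s = 12.17 h.
Applying C = C₀e^(−kt): 28.09 × 0.2960 = 8.315 µg/L.

8.31 µg/L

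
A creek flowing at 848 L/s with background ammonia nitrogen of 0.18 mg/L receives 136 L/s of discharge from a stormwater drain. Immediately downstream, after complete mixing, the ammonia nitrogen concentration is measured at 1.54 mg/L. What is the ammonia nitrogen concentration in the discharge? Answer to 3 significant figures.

10.0 mg/L

Mass balance: 848.0·0.1800 + 136.0·Cₑ = 984.0·1.540
→ Cₑ = (984.0·1.540 − 848.0·0.1800) / 136.0 = 10.02 mg/L.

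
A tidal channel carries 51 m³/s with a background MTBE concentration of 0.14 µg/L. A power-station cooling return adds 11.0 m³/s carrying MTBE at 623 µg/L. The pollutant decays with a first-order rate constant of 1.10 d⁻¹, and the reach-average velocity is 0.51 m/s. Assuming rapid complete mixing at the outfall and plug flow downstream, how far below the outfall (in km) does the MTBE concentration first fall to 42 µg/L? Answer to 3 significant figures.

38.8 km

Mixed concentration C = ΣQC/ΣQ = (51.00·0.1400 + 11.00·623.0) / 62.00 = 6860/62.00 = 110.6 µg/L.
Set 110.6·exp(−k·t) = 42 → t = ln(110.6/42)/k = 76090 s = 21.13 h.
Distance = v·t = 0.51·76090 = 38800 m = 38.80 km.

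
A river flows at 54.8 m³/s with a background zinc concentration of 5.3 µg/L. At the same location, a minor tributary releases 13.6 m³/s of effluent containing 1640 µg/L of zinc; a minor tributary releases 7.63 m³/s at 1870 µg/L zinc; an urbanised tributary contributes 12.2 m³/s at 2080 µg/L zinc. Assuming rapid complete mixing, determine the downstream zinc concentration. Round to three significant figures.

705 µg/L

Mixed concentration C = ΣQC/ΣQ = (54.80·5.300 + 13.60·1640 + 7.630·1870 + 12.20·2080) / 88.23 = 62240/88.23 = 705.4 µg/L.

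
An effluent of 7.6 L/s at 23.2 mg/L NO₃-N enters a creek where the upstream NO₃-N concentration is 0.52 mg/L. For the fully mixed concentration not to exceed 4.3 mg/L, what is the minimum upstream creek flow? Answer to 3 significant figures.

38.0 L/s

Set C_mix = 4.3: (Q·0.5200 + 7.600·23.20) / (Q + 7.600) = 4.3
→ Q = 7.600·(23.20 − 4.3)/(4.3 − 0.5200) = 38.00 L/s.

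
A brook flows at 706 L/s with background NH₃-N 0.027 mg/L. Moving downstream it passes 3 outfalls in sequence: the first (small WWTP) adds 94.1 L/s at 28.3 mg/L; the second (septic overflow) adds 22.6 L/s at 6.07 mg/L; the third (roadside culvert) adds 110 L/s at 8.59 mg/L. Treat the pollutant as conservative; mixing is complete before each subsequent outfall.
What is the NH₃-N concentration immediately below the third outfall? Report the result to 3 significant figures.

Below outfall 1: Q → 800.1 L/s, C = (706.0·0.02700 + 94.10·28.30)/800.1 = 3.352 mg/L.
Below outfall 2: Q → 822.7 L/s, C = (800.1·3.352 + 22.60·6.070)/822.7 = 3.427 mg/L.
Below outfall 3: Q → 932.7 L/s, C = (822.7·3.427 + 110.0·8.590)/932.7 = 4.036 mg/L.

4.04 mg/L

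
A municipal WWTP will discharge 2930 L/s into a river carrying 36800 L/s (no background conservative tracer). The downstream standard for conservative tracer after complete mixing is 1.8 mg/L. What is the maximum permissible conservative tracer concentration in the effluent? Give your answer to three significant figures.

At the limit, (Qr·Cr + Qe·Cₑ)/(Qr + Qe) = 1.8:
Cₑ = (39730·1.8 − 36800·0) / 2930 = 24.41 mg/L.

24.4 mg/L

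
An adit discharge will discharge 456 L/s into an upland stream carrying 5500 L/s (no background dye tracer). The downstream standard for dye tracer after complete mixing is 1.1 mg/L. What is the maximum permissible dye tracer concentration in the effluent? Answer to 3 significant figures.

At the limit, (Qr·Cr + Qe·Cₑ)/(Qr + Qe) = 1.1:
Cₑ = (5956·1.1 − 5500·0) / 456.0 = 14.37 mg/L.

14.4 mg/L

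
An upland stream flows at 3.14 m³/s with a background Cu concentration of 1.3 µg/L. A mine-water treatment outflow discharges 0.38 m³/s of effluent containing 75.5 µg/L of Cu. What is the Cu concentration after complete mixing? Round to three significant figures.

9.31 µg/L

Mixed concentration C = ΣQC/ΣQ = (3.140·1.300 + 0.3800·75.50) / 3.520 = 32.77/3.520 = 9.310 µg/L.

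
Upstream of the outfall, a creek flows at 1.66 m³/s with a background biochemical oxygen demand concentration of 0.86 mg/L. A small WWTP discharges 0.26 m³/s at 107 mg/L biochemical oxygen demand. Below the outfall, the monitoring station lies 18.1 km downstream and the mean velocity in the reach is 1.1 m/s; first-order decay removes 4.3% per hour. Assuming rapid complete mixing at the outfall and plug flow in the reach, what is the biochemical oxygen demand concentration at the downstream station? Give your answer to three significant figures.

12.5 mg/L

Conservation of mass: C = (1.660·0.8600 + 0.2600·107.0) / 1.920 = 29.25/1.920 = 15.23 mg/L.
Travel time t = 18.1·1000 / 1.1 = 16450 s = 4.571 h.
4.3%/h lost → k = −ln(1 − 0.043) = 0.04395 h⁻¹.
First-order decay: C = 15.23·exp(−k·t) = 15.23·0.8180 = 12.46 mg/L.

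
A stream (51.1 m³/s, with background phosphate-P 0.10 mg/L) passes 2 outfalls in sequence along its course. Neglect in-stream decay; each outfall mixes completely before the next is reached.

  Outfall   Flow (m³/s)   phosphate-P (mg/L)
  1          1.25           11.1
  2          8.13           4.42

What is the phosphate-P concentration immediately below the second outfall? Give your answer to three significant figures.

After outfall 1: Q = 51.10 + 1.250 = 52.35 m³/s; C = (51.10·0.1000 + 1.250·11.10)/52.35 = 0.3627 mg/L.
After outfall 2: Q = 52.35 + 8.130 = 60.48 m³/s; C = (52.35·0.3627 + 8.130·4.420)/60.48 = 0.9081 mg/L.

0.908 mg/L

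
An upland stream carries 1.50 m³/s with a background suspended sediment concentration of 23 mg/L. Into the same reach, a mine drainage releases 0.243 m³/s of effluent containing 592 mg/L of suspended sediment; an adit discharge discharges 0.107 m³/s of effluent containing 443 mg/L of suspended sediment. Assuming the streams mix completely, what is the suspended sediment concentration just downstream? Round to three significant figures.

122 mg/L

Mass balance: C = (1.500·23.00 + 0.2430·592.0 + 0.1070·443.0) / 1.850 = 225.8/1.850 = 122.0 mg/L.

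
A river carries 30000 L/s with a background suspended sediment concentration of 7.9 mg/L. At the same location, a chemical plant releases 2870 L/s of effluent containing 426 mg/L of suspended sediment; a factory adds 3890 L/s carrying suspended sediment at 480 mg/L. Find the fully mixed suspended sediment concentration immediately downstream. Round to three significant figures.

90.5 mg/L

Flow-weighted average: C = (30000·7.900 + 2870·426.0 + 3890·480.0) / 36760 = 3327000/36760 = 90.50 mg/L.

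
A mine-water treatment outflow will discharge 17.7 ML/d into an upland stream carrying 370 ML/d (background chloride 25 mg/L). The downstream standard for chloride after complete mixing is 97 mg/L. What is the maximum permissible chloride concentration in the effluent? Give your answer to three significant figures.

At the limit, (Qr·Cr + Qe·Cₑ)/(Qr + Qe) = 97:
Cₑ = (387.7·97 − 370.0·25.00) / 17.70 = 1602 mg/L.

1600 mg/L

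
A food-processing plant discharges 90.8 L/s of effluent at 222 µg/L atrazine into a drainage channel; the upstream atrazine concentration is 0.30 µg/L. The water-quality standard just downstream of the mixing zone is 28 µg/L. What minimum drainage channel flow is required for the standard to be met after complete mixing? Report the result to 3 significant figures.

Set C_mix = 28: (Q·0.3000 + 90.80·222.0) / (Q + 90.80) = 28
→ Q = 90.80·(222.0 − 28)/(28 − 0.3000) = 635.9 L/s.

636 L/s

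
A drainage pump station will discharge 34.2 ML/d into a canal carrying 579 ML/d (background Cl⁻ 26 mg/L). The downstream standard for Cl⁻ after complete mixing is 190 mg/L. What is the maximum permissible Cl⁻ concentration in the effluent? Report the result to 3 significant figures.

2970 mg/L

At the limit, (Qr·Cr + Qe·Cₑ)/(Qr + Qe) = 190:
Cₑ = (613.2·190 − 579.0·26.00) / 34.20 = 2966 mg/L.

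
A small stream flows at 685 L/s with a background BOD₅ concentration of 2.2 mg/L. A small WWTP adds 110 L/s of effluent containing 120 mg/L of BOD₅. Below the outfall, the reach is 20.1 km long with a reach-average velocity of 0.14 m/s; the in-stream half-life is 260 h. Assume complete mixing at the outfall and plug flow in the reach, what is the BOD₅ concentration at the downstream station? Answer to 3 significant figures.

After mixing, C = (685.0·2.200 + 110.0·120.0) / 795.0 = 14710/795.0 = 18.50 mg/L.
Travel time t = 20.1·1000 / 0.14 = 143600 s = 39.88 h.
Half-life 260 h → k = ln 2 / 260 = 0.002666 h⁻¹ = 0.06398 d⁻¹.
Applying C = C₀e^(−kt): 18.50 × 0.8991 = 16.63 mg/L.

16.6 mg/L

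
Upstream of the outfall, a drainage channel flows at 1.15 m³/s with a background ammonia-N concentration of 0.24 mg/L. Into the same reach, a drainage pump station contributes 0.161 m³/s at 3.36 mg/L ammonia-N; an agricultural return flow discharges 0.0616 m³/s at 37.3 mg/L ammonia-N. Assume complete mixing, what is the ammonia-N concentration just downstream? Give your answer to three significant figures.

Conservation of mass: C = (1.150·0.2400 + 0.1610·3.360 + 0.06160·37.30) / 1.373 = 3.115/1.373 = 2.269 mg/L.

2.27 mg/L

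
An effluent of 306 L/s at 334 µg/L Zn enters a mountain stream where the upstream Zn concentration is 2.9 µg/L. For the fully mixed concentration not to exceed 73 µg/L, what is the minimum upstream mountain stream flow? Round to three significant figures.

Set C_mix = 73: (Q·2.900 + 306.0·334.0) / (Q + 306.0) = 73
→ Q = 306.0·(334.0 − 73)/(73 − 2.900) = 1139 L/s.

1140 L/s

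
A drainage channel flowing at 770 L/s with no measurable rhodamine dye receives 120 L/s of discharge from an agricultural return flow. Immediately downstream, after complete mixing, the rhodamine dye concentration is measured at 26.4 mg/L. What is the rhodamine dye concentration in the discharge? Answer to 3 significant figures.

196 mg/L

Mass balance: 770.0·0 + 120.0·Cₑ = 890.0·26.40
→ Cₑ = (890.0·26.40 − 770.0·0) / 120.0 = 195.8 mg/L.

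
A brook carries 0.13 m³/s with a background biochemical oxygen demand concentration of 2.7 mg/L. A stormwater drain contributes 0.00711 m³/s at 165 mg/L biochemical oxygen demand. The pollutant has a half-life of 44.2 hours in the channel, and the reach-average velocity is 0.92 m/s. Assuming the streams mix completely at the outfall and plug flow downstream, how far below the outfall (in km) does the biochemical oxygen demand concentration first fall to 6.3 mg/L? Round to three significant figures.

Mass balance: C = (0.1300·2.700 + 0.007110·165.0) / 0.1371 = 1.524/0.1371 = 11.12 mg/L.
Half-life 44.2 h → k = ln 2 / 44.2 = 0.01568 h⁻¹ = 0.3764 d⁻¹.
Set 11.12·exp(−k·t) = 6.3 → t = ln(11.12/6.3)/k = 130400 s = 36.21 h.
Distance = v·t = 0.92·130400 = 119900 m = 119.9 km.

120 km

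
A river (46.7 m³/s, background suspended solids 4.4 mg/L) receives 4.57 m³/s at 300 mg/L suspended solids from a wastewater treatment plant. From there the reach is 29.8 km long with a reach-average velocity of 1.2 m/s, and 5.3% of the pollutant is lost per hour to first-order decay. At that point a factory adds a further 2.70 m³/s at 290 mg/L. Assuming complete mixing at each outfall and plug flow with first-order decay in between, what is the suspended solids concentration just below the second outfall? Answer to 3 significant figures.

34.6 mg/L

Mixed concentration C = ΣQC/ΣQ = (46.70·4.400 + 4.570·300.0) / 51.27 = 1576/51.27 = 30.75 mg/L; combined flow 51.27 m³/s.
Travel time t = 29.8·1000 / 1.2 = 24830 s = 6.898 h.
5.3%/h lost → k = −ln(1 − 0.053) = 0.05446 h⁻¹.
First-order decay: C = 30.75·exp(−k·t) = 30.75·0.6868 = 21.12 mg/L.
At the second outfall, C = (51.27·21.12 + 2.700·290.0) / (51.27 + 2.700) = 34.57 mg/L.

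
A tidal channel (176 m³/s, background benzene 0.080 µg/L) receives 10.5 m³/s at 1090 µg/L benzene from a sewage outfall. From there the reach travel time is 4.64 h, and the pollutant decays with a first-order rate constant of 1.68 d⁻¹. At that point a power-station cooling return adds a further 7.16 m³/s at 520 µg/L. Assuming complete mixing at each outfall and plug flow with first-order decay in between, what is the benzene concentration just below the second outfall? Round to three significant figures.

Flow-weighted average: C = (176.0·0.08000 + 10.50·1090) / 186.5 = 11460/186.5 = 61.44 µg/L; combined flow 186.5 m³/s.
Applying C = C₀e^(−kt): 61.44 × 0.7227 = 44.40 µg/L.
Second outfall: C = (186.5·44.40 + 7.160·520.0)/193.7 = 61.99 µg/L.

62.0 µg/L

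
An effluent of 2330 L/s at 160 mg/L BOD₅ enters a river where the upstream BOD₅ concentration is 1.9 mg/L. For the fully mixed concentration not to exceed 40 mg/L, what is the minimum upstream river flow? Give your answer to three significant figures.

Set C_mix = 40: (Q·1.900 + 2330·160.0) / (Q + 2330) = 40
→ Q = 2330·(160.0 − 40)/(40 − 1.900) = 7339 L/s.

7340 L/s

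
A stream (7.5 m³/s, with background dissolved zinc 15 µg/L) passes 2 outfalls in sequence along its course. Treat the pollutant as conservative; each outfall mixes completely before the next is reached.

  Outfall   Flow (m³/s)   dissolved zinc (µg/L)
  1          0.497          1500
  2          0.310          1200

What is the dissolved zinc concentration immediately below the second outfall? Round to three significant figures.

148 µg/L

Outfall 1: combined Q = 7.997 m³/s; C = (7.500·15.00 + 0.4970·1500)/7.997 = 107.3 µg/L.
Outfall 2: combined Q = 8.307 m³/s; C = (7.997·107.3 + 0.3100·1200)/8.307 = 148.1 µg/L.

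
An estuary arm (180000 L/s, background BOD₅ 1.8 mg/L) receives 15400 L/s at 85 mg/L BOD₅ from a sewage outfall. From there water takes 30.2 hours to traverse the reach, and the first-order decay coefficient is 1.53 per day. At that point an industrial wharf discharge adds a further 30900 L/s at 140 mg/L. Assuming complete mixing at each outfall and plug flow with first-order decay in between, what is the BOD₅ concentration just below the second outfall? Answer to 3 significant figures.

20.2 mg/L

Mixed concentration C = ΣQC/ΣQ = (180000·1.800 + 15400·85.00) / 195400 = 1633000/195400 = 8.357 mg/L; combined flow 195400 L/s.
First-order decay: C = 8.357·exp(−k·t) = 8.357·0.1458 = 1.219 mg/L.
At the second outfall, C = (195400·1.219 + 30900·140.0) / (195400 + 30900) = 20.17 mg/L.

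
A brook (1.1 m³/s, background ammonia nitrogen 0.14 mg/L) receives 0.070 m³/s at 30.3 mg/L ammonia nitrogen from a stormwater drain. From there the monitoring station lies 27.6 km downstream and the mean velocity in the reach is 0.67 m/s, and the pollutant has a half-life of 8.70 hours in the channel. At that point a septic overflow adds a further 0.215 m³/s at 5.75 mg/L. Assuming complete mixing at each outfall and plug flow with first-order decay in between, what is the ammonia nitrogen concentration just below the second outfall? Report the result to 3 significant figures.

Flow-weighted average: C = (1.100·0.1400 + 0.07000·30.30) / 1.170 = 2.275/1.170 = 1.944 mg/L; combined flow 1.170 m³/s.
Travel time t = 27.6·1000 / 0.67 = 41190 s = 11.44 h.
Half-life 8.70 h → k = ln 2 / 8.70 = 0.07967 h⁻¹ = 1.912 d⁻¹.
Applying C = C₀e^(−kt): 1.944 × 0.4019 = 0.7814 mg/L.
Second outfall: C = (1.170·0.7814 + 0.2150·5.750)/1.385 = 1.553 mg/L.

1.55 mg/L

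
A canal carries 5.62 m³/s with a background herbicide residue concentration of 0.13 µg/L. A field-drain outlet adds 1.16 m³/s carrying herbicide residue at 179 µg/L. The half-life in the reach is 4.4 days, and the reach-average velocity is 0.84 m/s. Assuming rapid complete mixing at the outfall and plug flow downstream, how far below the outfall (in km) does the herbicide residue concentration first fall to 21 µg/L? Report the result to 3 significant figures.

After mixing, C = (5.620·0.1300 + 1.160·179.0) / 6.780 = 208.4/6.780 = 30.73 µg/L.
Half-life 4.4 d → k = ln 2 / 4.4 = 0.1575 d⁻¹.
Set 30.73·exp(−k·t) = 21 → t = ln(30.73/21)/k = 208900 s = 58.02 h.
Distance = v·t = 0.84·208900 = 175400 m = 175.4 km.

175 km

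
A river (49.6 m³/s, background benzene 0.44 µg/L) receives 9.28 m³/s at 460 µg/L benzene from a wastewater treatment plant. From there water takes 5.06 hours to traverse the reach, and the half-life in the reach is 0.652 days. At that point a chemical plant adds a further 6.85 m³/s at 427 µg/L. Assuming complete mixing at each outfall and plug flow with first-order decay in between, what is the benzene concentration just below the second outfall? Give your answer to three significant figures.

96.7 µg/L

After mixing, C = (49.60·0.4400 + 9.280·460.0) / 58.88 = 4291/58.88 = 72.87 µg/L; combined flow 58.88 m³/s.
Half-life 0.652 d → k = ln 2 / 0.652 = 1.063 d⁻¹.
After decay, C = 72.87 × e^(−kt) = 72.87 × 0.7992 = 58.24 µg/L.
At the second outfall, C = (58.88·58.24 + 6.850·427.0) / (58.88 + 6.850) = 96.67 µg/L.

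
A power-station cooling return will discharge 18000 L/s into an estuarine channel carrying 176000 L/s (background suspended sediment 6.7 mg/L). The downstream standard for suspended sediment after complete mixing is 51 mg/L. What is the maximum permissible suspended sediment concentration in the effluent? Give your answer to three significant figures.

At the limit, (Qr·Cr + Qe·Cₑ)/(Qr + Qe) = 51:
Cₑ = (194000·51 − 176000·6.700) / 18000 = 484.2 mg/L.

484 mg/L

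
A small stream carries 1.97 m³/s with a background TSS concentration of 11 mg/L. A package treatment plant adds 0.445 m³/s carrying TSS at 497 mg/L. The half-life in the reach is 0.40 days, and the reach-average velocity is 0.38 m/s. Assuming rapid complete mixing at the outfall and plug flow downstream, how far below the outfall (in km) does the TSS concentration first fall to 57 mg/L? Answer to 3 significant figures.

Mass balance: C = (1.970·11.00 + 0.4450·497.0) / 2.415 = 242.8/2.415 = 100.6 mg/L.
Half-life 0.40 d → k = ln 2 / 0.40 = 1.733 d⁻¹.
Set 100.6·exp(−k·t) = 57 → t = ln(100.6/57)/k = 28300 s = 7.862 h.
Distance = v·t = 0.38·28300 = 10750 m = 10.75 km.

10.8 km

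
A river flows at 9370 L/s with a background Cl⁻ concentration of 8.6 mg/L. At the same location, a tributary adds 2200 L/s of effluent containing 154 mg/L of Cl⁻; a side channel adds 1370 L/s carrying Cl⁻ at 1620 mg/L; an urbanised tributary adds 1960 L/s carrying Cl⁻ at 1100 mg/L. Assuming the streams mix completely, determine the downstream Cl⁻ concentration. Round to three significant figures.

322 mg/L

Mass balance: C = (9370·8.600 + 2200·154.0 + 1370·1620 + 1960·1100) / 14900 = 4795000/14900 = 321.8 mg/L.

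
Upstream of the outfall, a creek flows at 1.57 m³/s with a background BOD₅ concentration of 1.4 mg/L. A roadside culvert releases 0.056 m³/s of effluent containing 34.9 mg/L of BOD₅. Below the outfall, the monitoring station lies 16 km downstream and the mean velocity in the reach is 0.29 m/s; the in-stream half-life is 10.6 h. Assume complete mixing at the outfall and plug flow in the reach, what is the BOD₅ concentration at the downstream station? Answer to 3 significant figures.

Mass balance: C = (1.570·1.400 + 0.05600·34.90) / 1.626 = 4.152/1.626 = 2.554 mg/L.
Travel time t = 16·1000 / 0.29 = 55170 s = 15.33 h.
Half-life 10.6 h → k = ln 2 / 10.6 = 0.06539 h⁻¹ = 1.569 d⁻¹.
Applying C = C₀e^(−kt): 2.554 × 0.3671 = 0.9374 mg/L.

0.937 mg/L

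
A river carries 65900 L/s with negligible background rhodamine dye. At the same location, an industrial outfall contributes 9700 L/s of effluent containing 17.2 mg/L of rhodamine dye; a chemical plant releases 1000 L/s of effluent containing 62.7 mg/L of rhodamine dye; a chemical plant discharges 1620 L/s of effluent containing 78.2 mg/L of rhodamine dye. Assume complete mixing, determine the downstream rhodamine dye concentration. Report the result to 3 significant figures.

Mass balance: C = (65900·0 + 9700·17.20 + 1000·62.70 + 1620·78.20) / 78220 = 356200/78220 = 4.554 mg/L.

4.55 mg/L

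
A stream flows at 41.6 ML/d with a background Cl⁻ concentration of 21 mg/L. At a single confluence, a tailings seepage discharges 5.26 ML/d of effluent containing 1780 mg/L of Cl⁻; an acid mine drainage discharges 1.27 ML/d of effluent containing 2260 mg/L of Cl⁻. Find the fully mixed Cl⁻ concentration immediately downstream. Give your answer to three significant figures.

272 mg/L

Mass balance: C = (41.60·21.00 + 5.260·1780 + 1.270·2260) / 48.13 = 13110/48.13 = 272.3 mg/L.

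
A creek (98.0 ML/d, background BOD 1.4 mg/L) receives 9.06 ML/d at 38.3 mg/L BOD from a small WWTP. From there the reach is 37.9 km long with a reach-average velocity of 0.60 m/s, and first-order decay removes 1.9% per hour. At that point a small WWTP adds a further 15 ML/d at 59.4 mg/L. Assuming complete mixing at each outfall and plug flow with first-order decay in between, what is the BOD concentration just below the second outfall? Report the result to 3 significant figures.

Mixed concentration C = ΣQC/ΣQ = (98.00·1.400 + 9.060·38.30) / 107.1 = 484.2/107.1 = 4.523 mg/L; combined flow 107.1 ML/d.
Travel time t = 37.9·1000 / 0.60 = 63170 s = 17.55 h.
1.9%/h lost → k = −ln(1 − 0.019) = 0.01918 h⁻¹.
After decay, C = 4.523 × e^(−kt) = 4.523 × 0.7142 = 3.230 mg/L.
At the second outfall, C = (107.1·3.230 + 15.00·59.40) / (107.1 + 15.00) = 10.13 mg/L.

10.1 mg/L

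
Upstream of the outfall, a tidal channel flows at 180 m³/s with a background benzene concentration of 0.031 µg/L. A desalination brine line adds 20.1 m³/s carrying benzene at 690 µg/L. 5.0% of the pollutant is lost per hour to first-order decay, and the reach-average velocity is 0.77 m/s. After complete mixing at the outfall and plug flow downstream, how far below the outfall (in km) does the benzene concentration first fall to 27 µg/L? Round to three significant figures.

Conservation of mass: C = (180.0·0.03100 + 20.10·690.0) / 200.1 = 13870/200.1 = 69.34 µg/L.
5.0%/h lost → k = −ln(1 − 0.05) = 0.05129 h⁻¹.
Set 69.34·exp(−k·t) = 27 → t = ln(69.34/27)/k = 66200 s = 18.39 h.
Distance = v·t = 0.77·66200 = 50970 m = 50.97 km.

51.0 km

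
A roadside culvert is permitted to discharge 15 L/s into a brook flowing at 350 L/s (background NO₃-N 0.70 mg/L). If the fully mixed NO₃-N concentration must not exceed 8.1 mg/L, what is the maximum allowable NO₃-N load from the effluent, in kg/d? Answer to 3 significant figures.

234 kg/d

Mass balance at the limit: 350.0·0.7000 + 15.00·Cₑ = 365.0·8.1 → Cₑ = 180.8 mg/L.
15.00 L/s = 0.01500 m³/s. Load = 0.01500 m³/s × 180.8 g/m³ × 86 400 s/d = 234.3 kg/d.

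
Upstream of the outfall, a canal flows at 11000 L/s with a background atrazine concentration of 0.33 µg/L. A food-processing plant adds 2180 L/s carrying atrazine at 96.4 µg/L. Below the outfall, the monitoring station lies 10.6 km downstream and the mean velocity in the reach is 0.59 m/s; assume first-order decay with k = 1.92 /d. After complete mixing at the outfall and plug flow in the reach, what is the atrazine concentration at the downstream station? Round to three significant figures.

Mixed concentration C = ΣQC/ΣQ = (11000·0.3300 + 2180·96.40) / 13180 = 213800/13180 = 16.22 µg/L.
Travel time t = 10.6·1000 / 0.59 = 17970 s = 4.991 h.
Applying C = C₀e^(−kt): 16.22 × 0.6708 = 10.88 µg/L.

10.9 µg/L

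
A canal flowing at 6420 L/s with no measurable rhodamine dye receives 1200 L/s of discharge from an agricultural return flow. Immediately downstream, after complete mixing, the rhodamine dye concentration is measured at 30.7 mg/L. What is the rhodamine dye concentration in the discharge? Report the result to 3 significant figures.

195 mg/L

Mass balance: 6420·0 + 1200·Cₑ = 7620·30.70
→ Cₑ = (7620·30.70 − 6420·0) / 1200 = 194.9 mg/L.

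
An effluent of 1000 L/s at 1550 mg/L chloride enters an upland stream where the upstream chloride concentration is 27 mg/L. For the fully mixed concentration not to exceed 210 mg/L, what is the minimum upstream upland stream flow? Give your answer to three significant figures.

Set C_mix = 210: (Q·27.00 + 1000·1550) / (Q + 1000) = 210
→ Q = 1000·(1550 − 210)/(210 − 27.00) = 7322 L/s.

7320 L/s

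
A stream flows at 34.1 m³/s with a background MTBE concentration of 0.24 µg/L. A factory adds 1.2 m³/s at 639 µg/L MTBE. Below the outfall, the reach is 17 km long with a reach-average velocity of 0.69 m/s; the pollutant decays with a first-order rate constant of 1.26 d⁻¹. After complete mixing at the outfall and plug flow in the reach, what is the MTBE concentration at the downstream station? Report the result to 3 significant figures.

Flow-weighted average: C = (34.10·0.2400 + 1.200·639.0) / 35.30 = 775.0/35.30 = 21.95 µg/L.
Travel time t = 17·1000 / 0.69 = 24640 s = 6.844 h.
After decay, C = 21.95 × e^(−kt) = 21.95 × 0.6982 = 15.33 µg/L.

15.3 µg/L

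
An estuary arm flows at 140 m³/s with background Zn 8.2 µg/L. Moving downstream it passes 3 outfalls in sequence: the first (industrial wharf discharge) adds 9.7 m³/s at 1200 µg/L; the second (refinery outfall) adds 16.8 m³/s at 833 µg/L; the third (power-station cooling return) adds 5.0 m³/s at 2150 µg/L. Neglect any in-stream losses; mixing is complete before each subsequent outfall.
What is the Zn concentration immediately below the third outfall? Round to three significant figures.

Outfall 1: combined Q = 149.7 m³/s; C = (140.0·8.200 + 9.700·1200)/149.7 = 85.42 µg/L.
Outfall 2: combined Q = 166.5 m³/s; C = (149.7·85.42 + 16.80·833.0)/166.5 = 160.9 µg/L.
Outfall 3: combined Q = 171.5 m³/s; C = (166.5·160.9 + 5.000·2150)/171.5 = 218.8 µg/L.

219 µg/L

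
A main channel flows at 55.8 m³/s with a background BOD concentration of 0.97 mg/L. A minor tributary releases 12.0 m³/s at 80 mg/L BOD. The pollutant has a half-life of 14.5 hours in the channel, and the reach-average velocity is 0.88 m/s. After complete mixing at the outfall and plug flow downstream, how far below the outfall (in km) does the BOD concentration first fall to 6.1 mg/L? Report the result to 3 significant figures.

Mass balance: C = (55.80·0.9700 + 12.00·80.00) / 67.80 = 1014/67.80 = 14.96 mg/L.
Half-life 14.5 h → k = ln 2 / 14.5 = 0.04780 h⁻¹ = 1.147 d⁻¹.
Set 14.96·exp(−k·t) = 6.1 → t = ln(14.96/6.1)/k = 67550 s = 18.76 h.
Distance = v·t = 0.88·67550 = 59440 m = 59.44 km.

59.4 km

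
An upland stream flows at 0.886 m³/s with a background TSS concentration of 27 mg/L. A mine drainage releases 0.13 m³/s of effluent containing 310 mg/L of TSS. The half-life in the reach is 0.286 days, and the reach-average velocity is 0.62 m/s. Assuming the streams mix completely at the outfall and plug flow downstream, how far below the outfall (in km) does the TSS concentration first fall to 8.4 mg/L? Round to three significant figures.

44.6 km

After mixing, C = (0.8860·27.00 + 0.1300·310.0) / 1.016 = 64.22/1.016 = 63.21 mg/L.
Half-life 0.286 d → k = ln 2 / 0.286 = 2.424 d⁻¹.
Set 63.21·exp(−k·t) = 8.4 → t = ln(63.21/8.4)/k = 71950 s = 19.99 h.
Distance = v·t = 0.62·71950 = 44610 m = 44.61 km.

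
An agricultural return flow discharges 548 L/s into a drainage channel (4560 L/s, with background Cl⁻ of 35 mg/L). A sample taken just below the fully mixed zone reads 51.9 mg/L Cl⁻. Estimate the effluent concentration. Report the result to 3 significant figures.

Mass balance: 4560·35.00 + 548.0·Cₑ = 5108·51.90
→ Cₑ = (5108·51.90 − 4560·35.00) / 548.0 = 192.5 mg/L.

193 mg/L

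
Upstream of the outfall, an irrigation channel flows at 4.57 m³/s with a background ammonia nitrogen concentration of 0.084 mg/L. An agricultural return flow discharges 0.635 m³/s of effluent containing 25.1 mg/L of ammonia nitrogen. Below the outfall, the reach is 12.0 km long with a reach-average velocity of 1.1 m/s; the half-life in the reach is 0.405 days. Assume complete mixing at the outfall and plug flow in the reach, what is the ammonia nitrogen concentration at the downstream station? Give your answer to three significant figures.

After mixing, C = (4.570·0.08400 + 0.6350·25.10) / 5.205 = 16.32/5.205 = 3.136 mg/L.
Travel time t = 12.0·1000 / 1.1 = 10910 s = 3.030 h.
Half-life 0.405 d → k = ln 2 / 0.405 = 1.711 d⁻¹.
Decay over the reach: 3.136·exp(−kt) = 3.136·0.8057 = 2.526 mg/L.

2.53 mg/L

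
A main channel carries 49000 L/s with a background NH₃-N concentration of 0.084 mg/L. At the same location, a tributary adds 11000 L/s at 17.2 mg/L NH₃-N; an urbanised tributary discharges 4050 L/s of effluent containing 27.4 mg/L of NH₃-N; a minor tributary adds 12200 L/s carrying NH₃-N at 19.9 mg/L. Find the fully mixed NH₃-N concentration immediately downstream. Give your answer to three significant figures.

7.17 mg/L

Mass balance: C = (49000·0.08400 + 11000·17.20 + 4050·27.40 + 12200·19.90) / 76250 = 547100/76250 = 7.175 mg/L.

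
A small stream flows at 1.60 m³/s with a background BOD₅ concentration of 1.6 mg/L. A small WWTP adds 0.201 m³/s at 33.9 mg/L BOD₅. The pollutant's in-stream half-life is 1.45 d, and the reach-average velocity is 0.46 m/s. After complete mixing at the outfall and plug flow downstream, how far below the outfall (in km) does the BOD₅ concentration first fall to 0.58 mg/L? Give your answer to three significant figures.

Flow-weighted average: C = (1.600·1.600 + 0.2010·33.90) / 1.801 = 9.374/1.801 = 5.205 mg/L.
Half-life 1.45 d → k = ln 2 / 1.45 = 0.4780 d⁻¹.
Set 5.205·exp(−k·t) = 0.58 → t = ln(5.205/0.58)/k = 396600 s = 110.2 h.
Distance = v·t = 0.46·396600 = 182400 m = 182.4 km.

182 km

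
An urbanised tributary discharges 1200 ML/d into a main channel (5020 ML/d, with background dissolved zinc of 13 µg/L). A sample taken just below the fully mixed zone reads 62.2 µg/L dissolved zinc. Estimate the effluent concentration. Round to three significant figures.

Mass balance: 5020·13.00 + 1200·Cₑ = 6220·62.20
→ Cₑ = (6220·62.20 − 5020·13.00) / 1200 = 268.0 µg/L.

268 µg/L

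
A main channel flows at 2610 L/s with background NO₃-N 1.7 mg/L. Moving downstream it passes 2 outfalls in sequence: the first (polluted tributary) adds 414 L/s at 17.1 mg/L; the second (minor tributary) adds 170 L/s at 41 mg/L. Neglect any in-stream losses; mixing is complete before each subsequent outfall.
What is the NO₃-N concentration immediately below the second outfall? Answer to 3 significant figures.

5.79 mg/L

After outfall 1: Q = 2610 + 414.0 = 3024 L/s; C = (2610·1.700 + 414.0·17.10)/3024 = 3.808 mg/L.
After outfall 2: Q = 3024 + 170.0 = 3194 L/s; C = (3024·3.808 + 170.0·41.00)/3194 = 5.788 mg/L.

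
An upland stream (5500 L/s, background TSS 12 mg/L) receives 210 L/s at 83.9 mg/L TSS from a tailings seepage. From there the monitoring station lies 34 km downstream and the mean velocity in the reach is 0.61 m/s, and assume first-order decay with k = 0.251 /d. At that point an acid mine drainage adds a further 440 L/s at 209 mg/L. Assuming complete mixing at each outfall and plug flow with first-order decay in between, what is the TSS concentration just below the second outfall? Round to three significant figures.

Mass balance: C = (5500·12.00 + 210.0·83.90) / 5710 = 83620/5710 = 14.64 mg/L; combined flow 5710 L/s.
Travel time t = 34·1000 / 0.61 = 55740 s = 15.48 h.
First-order decay: C = 14.64·exp(−k·t) = 14.64·0.8505 = 12.46 mg/L.
Second outfall: C = (5710·12.46 + 440.0·209.0)/6150 = 26.52 mg/L.

26.5 mg/L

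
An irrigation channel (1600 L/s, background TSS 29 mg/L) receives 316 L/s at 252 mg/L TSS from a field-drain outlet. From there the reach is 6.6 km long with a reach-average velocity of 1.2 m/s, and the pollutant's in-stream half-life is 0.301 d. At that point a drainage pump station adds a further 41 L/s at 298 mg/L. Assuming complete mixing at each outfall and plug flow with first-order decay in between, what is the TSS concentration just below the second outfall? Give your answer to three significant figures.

Mass balance: C = (1600·29.00 + 316.0·252.0) / 1916 = 126000/1916 = 65.78 mg/L; combined flow 1916 L/s.
Travel time t = 6.6·1000 / 1.2 = 5500 s = 1.528 h.
Half-life 0.301 d → k = ln 2 / 0.301 = 2.303 d⁻¹.
First-order decay: C = 65.78·exp(−k·t) = 65.78·0.8636 = 56.81 mg/L.
At the second outfall, C = (1916·56.81 + 41.00·298.0) / (1916 + 41.00) = 61.86 mg/L.

61.9 mg/L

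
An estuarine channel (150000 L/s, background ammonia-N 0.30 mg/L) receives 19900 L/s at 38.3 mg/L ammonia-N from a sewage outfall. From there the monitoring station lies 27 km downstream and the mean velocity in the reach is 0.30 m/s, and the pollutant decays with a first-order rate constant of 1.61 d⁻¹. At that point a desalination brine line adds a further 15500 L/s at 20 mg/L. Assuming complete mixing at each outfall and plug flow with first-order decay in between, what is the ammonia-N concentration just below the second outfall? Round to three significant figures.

2.49 mg/L

Conservation of mass: C = (150000·0.3000 + 19900·38.30) / 169900 = 807200/169900 = 4.751 mg/L; combined flow 169900 L/s.
Travel time t = 27·1000 / 0.30 = 90000 s = 25.00 h.
Decay over the reach: 4.751·exp(−kt) = 4.751·0.1869 = 0.8880 mg/L.
Second outfall: C = (169900·0.8880 + 15500·20.00)/185400 = 2.486 mg/L.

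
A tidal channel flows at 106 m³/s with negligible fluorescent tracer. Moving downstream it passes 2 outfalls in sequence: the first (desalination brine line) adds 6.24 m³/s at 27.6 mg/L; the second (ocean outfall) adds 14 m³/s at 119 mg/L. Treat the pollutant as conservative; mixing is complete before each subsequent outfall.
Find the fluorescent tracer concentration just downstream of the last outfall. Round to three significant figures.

After outfall 1: Q = 106.0 + 6.240 = 112.2 m³/s; C = (106.0·0 + 6.240·27.60)/112.2 = 1.534 mg/L.
After outfall 2: Q = 112.2 + 14.00 = 126.2 m³/s; C = (112.2·1.534 + 14.00·119.0)/126.2 = 14.56 mg/L.

14.6 mg/L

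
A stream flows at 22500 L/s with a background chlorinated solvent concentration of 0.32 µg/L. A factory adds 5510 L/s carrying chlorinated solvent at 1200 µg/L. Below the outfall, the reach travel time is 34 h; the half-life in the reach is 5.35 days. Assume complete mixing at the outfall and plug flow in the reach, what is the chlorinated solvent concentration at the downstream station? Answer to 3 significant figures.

Mass balance: C = (22500·0.3200 + 5510·1200) / 28010 = 6619000/28010 = 236.3 µg/L.
Half-life 5.35 d → k = ln 2 / 5.35 = 0.1296 d⁻¹.
After decay, C = 236.3 × e^(−kt) = 236.3 × 0.8323 = 196.7 µg/L.

197 µg/L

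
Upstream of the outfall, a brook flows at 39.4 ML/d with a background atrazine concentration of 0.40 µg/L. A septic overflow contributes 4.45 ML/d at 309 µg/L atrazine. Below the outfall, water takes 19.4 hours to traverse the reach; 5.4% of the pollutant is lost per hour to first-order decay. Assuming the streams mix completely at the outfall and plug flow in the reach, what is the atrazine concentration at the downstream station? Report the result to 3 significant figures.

Mass balance: C = (39.40·0.4000 + 4.450·309.0) / 43.85 = 1391/43.85 = 31.72 µg/L.
5.4%/h lost → k = −ln(1 − 0.054) = 0.05551 h⁻¹.
Applying C = C₀e^(−kt): 31.72 × 0.3406 = 10.80 µg/L.

10.8 µg/L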